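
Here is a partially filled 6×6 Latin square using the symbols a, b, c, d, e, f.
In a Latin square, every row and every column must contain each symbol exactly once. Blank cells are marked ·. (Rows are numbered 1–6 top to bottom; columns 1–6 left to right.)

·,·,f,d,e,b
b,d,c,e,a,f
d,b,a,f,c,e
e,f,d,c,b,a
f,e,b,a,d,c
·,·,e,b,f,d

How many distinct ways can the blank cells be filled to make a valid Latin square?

2

Row 1, column 1: eliminating its row and column leaves {a, c}.
Row 1, column 2: eliminating its row and column leaves {a, c}.
Row 6, column 1: eliminating its row and column leaves {a, c}.
Row 6, column 2: eliminating its row and column leaves {a, c}.
Enumerating the assignments across these blanks that avoid any row or column repeat gives 2 completions.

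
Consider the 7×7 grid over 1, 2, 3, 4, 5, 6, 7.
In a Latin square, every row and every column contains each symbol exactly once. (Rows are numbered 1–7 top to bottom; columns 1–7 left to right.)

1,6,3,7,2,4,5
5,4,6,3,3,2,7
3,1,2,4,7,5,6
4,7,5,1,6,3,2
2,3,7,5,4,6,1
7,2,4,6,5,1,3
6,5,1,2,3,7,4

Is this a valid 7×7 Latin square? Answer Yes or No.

No

Row 2 contains 3 twice (at columns 4 and 5), so it is not a permutation.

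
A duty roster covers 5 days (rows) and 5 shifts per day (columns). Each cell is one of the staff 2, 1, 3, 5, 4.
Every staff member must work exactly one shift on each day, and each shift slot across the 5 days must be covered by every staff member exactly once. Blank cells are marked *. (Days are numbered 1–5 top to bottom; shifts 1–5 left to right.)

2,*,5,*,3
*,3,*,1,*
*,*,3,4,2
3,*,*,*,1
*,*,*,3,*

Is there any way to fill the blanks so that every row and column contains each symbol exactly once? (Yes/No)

No

Day 1, shift 4: day 1 together with shift 4 already contain {2, 1, 3, 5, 4} — every symbol — so nothing can go there. The grid has no valid completion.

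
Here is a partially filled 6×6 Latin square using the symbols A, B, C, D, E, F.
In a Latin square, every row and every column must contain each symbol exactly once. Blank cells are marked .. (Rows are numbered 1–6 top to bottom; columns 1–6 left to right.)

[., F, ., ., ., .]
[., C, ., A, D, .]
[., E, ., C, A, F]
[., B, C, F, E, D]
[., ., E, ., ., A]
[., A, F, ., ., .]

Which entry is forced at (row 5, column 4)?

Row 2, column 3: row 2 has {A, C, D} and column 3 has {C, E, F}, leaving only B.
Row 2, column 6: row 2 has {A, B, C, D} and column 6 has {A, D, F}, leaving only E.
Row 2, column 1: row 2 has {A, B, C, D, E} and column 1 has {}, leaving only F.
Row 3, column 3: row 3 has {A, C, E, F} and column 3 has {B, C, E, F}, leaving only D.
Row 1, column 3: row 1 has {F} and column 3 has {B, C, D, E, F}, leaving only A.
Row 3, column 1: row 3 has {A, C, D, E, F} and column 1 has {F}, leaving only B.
Row 4, column 1: row 4 has {B, C, D, E, F} and column 1 has {B, F}, leaving only A.
Row 5, column 2: row 5 has {A, E} and column 2 has {A, B, C, E, F}, leaving only D.
Row 5 already has {A, D, E} and column 4 already has {A, C, F}, so row 5, column 4 must be B.

B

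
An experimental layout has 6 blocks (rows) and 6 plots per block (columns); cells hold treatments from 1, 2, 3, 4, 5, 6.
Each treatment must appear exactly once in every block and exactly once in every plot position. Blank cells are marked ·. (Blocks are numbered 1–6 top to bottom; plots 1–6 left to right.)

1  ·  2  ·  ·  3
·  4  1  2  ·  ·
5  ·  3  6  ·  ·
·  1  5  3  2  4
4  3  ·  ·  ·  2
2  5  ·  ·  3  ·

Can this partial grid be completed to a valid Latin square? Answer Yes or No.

No block or plot among the givens repeats a symbol, and propagating forced cells runs into no contradiction.
One valid completion exists (for instance, 1 6 2 4 5 3 / 3 4 1 2 6 5 / 5 2 3 6 4 1 / 6 1 5 3 2 4 / 4 3 6 5 1 2 / 2 5 4 1 3 6).

Yes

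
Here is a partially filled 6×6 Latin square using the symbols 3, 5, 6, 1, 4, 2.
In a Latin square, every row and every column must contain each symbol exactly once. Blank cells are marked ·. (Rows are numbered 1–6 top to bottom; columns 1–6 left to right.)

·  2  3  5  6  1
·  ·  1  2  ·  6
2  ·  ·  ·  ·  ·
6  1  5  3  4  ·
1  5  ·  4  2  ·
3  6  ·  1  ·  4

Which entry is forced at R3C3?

Row 1, column 1: row 1 has {3, 5, 6, 1, 2} and column 1 has {3, 6, 1, 2}, leaving only 4.
Row 2, column 1: row 2 has {6, 1, 2} and column 1 has {3, 6, 1, 4, 2}, leaving only 5.
Row 2, column 5: row 2 has {5, 6, 1, 2} and column 5 has {6, 4, 2}, leaving only 3.
Row 2, column 2: row 2 has {3, 5, 6, 1, 2} and column 2 has {5, 6, 1, 2}, leaving only 4.
Row 3, column 2: row 3 has {2} and column 2 has {5, 6, 1, 4, 2}, leaving only 3.
Row 3, column 4: row 3 has {3, 2} and column 4 has {3, 5, 1, 4, 2}, leaving only 6.
Row 3 already has {3, 6, 2} and column 3 already has {3, 5, 1}, so row 3, column 3 must be 4.

4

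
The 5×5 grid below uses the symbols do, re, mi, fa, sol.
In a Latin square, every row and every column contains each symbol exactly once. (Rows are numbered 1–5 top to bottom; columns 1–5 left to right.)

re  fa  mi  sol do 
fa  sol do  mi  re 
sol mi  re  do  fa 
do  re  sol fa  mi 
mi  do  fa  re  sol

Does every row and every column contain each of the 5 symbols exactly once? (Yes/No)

Each row is a permutation of the 5 symbols, and so is each column.

Yes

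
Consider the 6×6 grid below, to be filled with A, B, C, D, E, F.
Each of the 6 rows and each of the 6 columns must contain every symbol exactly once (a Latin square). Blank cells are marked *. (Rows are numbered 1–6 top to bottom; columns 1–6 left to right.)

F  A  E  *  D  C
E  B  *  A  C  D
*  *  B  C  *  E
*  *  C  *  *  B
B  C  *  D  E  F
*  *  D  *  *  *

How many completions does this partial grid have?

3

Row 1, column 4: eliminating its row and column leaves {B}.
Row 2, column 3: eliminating its row and column leaves {F}.
Row 3, column 1: eliminating its row and column leaves {A, D}.
Row 3, column 2: eliminating its row and column leaves {D, F}.
Row 3, column 5: eliminating its row and column leaves {A, F}.
Row 4, column 1: eliminating its row and column leaves {A, D}.
Row 4, column 2: eliminating its row and column leaves {D, E, F}.
Row 4, column 4: eliminating its row and column leaves {E, F}.
Row 4, column 5: eliminating its row and column leaves {A, F}.
Row 5, column 3: eliminating its row and column leaves {A}.
Row 6, column 1: eliminating its row and column leaves {A, C}.
Row 6, column 2: eliminating its row and column leaves {E, F}.
Row 6, column 4: eliminating its row and column leaves {B, E, F}.
Row 6, column 5: eliminating its row and column leaves {A, B, F}.
Row 6, column 6: eliminating its row and column leaves {A}.
Enumerating the assignments across these blanks that avoid any row or column repeat gives 3 completions.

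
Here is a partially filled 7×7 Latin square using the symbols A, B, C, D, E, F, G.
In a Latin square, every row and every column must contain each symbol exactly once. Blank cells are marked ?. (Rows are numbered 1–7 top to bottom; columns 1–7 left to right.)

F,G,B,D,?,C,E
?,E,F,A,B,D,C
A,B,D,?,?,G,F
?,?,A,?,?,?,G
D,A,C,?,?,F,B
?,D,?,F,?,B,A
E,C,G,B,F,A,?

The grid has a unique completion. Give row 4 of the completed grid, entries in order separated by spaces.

Row 4, column 2: row 4 has {A, G} and column 2 has {A, B, C, D, E, G}, leaving only F.
Row 4, column 6: row 4 has {A, F, G} and column 6 has {A, B, C, D, F, G}, leaving only E.
Row 4, column 4: row 4 has {A, E, F, G} and column 4 has {A, B, D, F}, leaving only C.
Row 4, column 1: row 4 has {A, C, E, F, G} and column 1 has {A, D, E, F}, leaving only B.
Row 4, column 5: row 4 has {A, B, C, E, F, G} and column 5 has {B, F}, leaving only D.
So row 4 reads: B F A C D E G.

B F A C D E G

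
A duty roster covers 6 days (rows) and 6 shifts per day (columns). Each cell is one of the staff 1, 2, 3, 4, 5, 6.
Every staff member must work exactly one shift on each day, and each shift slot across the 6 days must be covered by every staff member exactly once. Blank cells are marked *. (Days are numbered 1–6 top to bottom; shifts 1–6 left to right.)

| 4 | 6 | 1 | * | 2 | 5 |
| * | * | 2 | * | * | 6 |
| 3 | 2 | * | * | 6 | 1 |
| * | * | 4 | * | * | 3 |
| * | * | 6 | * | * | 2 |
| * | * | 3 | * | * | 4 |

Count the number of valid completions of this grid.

16

Day 1, shift 4: eliminating its day and shift leaves {3}.
Day 2, shift 1: eliminating its day and shift leaves {1, 5}.
Day 2, shift 2: eliminating its day and shift leaves {1, 3, 4, 5}.
Day 2, shift 4: eliminating its day and shift leaves {1, 3, 4, 5}.
Day 2, shift 5: eliminating its day and shift leaves {1, 3, 4, 5}.
Day 3, shift 3: eliminating its day and shift leaves {5}.
Day 3, shift 4: eliminating its day and shift leaves {4, 5}.
Day 4, shift 1: eliminating its day and shift leaves {1, 2, 5, 6}.
Day 4, shift 2: eliminating its day and shift leaves {1, 5}.
Day 4, shift 4: eliminating its day and shift leaves {1, 2, 5, 6}.
Day 4, shift 5: eliminating its day and shift leaves {1, 5}.
Day 5, shift 1: eliminating its day and shift leaves {1, 5}.
Day 5, shift 2: eliminating its day and shift leaves {1, 3, 4, 5}.
Day 5, shift 4: eliminating its day and shift leaves {1, 3, 4, 5}.
Day 5, shift 5: eliminating its day and shift leaves {1, 3, 4, 5}.
Day 6, shift 1: eliminating its day and shift leaves {1, 2, 5, 6}.
Day 6, shift 2: eliminating its day and shift leaves {1, 5}.
Day 6, shift 4: eliminating its day and shift leaves {1, 2, 5, 6}.
Day 6, shift 5: eliminating its day and shift leaves {1, 5}.
Enumerating the assignments across these blanks that avoid any day or shift repeat gives 16 completions.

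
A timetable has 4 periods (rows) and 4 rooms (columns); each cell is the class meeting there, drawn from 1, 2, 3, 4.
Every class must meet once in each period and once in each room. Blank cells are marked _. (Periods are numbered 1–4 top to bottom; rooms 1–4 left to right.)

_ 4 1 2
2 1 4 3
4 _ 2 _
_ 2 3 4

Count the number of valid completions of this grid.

Period 1, room 1: eliminating its period and room leaves {3}.
Period 3, room 2: eliminating its period and room leaves {3}.
Period 3, room 4: eliminating its period and room leaves {1}.
Period 4, room 1: eliminating its period and room leaves {1}.
Only one assignment across all blanks avoids any period or room repeat, giving 1 completion.

1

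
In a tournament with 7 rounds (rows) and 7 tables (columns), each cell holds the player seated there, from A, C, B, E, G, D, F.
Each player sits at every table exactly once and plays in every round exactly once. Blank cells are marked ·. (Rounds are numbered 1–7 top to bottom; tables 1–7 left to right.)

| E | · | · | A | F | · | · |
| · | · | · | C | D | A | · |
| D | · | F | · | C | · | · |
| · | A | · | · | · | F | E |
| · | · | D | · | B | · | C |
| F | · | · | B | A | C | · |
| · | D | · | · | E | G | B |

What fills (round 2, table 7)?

Round 4, table 5: round 4 has {A, E, F} and table 5 has {A, C, B, E, D, F}, leaving only G.
Round 4, table 4: round 4 has {A, E, G, F} and table 4 has {A, C, B}, leaving only D.
Round 5, table 6: round 5 has {C, B, D} and table 6 has {A, C, G, F}, leaving only E.
Round 3, table 6: round 3 has {C, D, F} and table 6 has {A, C, E, G, F}, leaving only B.
Round 1, table 6: round 1 has {A, E, F} and table 6 has {A, C, B, E, G, F}, leaving only D.
Round 1, table 7: round 1 has {A, E, D, F} and table 7 has {C, B, E}, leaving only G.
Round 2 already has {A, C, D} and table 7 already has {C, B, E, G}, so round 2, table 7 must be F.

F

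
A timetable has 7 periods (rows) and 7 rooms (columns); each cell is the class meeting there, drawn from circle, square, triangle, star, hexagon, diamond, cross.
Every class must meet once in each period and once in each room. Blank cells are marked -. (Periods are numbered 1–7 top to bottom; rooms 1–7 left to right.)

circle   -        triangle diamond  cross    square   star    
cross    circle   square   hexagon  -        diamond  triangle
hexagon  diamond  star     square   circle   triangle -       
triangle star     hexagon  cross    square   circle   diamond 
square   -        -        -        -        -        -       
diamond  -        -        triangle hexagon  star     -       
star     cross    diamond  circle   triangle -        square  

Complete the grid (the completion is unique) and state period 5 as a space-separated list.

Period 5, room 4: period 5 has {square} and room 4 has {circle, square, triangle, hexagon, diamond, cross}, leaving only star.
Period 5, room 5: period 5 has {square, star} and room 5 has {circle, square, triangle, hexagon, cross}, leaving only diamond.
Period 1, room 2: period 1 has {circle, square, triangle, star, diamond, cross} and room 2 has {circle, star, diamond, cross}, leaving only hexagon.
Period 5, room 2: period 5 has {square, star, diamond} and room 2 has {circle, star, hexagon, diamond, cross}, leaving only triangle.
Period 2, room 5: period 2 has {circle, square, triangle, hexagon, diamond, cross} and room 5 has {circle, square, triangle, hexagon, diamond, cross}, leaving only star.
Period 3, room 7: period 3 has {circle, square, triangle, star, hexagon, diamond} and room 7 has {square, triangle, star, diamond}, leaving only cross.
Period 6, room 2: period 6 has {triangle, star, hexagon, diamond} and room 2 has {circle, triangle, star, hexagon, diamond, cross}, leaving only square.
Period 6, room 7: period 6 has {square, triangle, star, hexagon, diamond} and room 7 has {square, triangle, star, diamond, cross}, leaving only circle.
Period 5, room 7: period 5 has {square, triangle, star, diamond} and room 7 has {circle, square, triangle, star, diamond, cross}, leaving only hexagon.
Period 5, room 6: period 5 has {square, triangle, star, hexagon, diamond} and room 6 has {circle, square, triangle, star, diamond}, leaving only cross.
Period 5, room 3: period 5 has {square, triangle, star, hexagon, diamond, cross} and room 3 has {square, triangle, star, hexagon, diamond}, leaving only circle.
So period 5 reads: square triangle circle star diamond cross hexagon.

square triangle circle star diamond cross hexagon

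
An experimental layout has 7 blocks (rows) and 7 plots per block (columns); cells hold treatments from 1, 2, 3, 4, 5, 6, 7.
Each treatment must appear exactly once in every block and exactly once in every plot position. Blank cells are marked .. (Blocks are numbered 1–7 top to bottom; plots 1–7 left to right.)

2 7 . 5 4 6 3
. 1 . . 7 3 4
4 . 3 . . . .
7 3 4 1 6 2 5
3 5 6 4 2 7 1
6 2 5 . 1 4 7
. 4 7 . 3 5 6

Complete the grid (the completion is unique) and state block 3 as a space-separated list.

4 6 3 7 5 1 2

Block 3, plot 2: block 3 has {3, 4} and plot 2 has {1, 2, 3, 4, 5, 7}, leaving only 6.
Block 3, plot 5: block 3 has {3, 4, 6} and plot 5 has {1, 2, 3, 4, 6, 7}, leaving only 5.
Block 3, plot 6: block 3 has {3, 4, 5, 6} and plot 6 has {2, 3, 4, 5, 6, 7}, leaving only 1.
Block 3, plot 7: block 3 has {1, 3, 4, 5, 6} and plot 7 has {1, 3, 4, 5, 6, 7}, leaving only 2.
Block 3, plot 4: block 3 has {1, 2, 3, 4, 5, 6} and plot 4 has {1, 4, 5}, leaving only 7.
So block 3 reads: 4 6 3 7 5 1 2.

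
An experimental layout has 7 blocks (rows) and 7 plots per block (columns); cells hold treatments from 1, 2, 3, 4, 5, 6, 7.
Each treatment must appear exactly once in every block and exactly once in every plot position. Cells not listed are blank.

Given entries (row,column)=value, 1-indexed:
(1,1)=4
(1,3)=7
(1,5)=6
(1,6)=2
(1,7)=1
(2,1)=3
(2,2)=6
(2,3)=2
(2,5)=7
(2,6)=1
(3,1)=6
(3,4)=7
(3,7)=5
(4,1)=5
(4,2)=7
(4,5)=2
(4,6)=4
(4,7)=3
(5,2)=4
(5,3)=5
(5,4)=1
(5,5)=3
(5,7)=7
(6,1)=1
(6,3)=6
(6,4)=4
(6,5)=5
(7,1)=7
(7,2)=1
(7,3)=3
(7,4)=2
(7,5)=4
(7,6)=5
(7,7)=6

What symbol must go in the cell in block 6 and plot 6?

Block 2, plot 4: block 2 has {1, 2, 3, 6, 7} and plot 4 has {1, 2, 4, 7}, leaving only 5.
Block 1, plot 4: block 1 has {1, 2, 4, 6, 7} and plot 4 has {1, 2, 4, 5, 7}, leaving only 3.
Block 1, plot 2: block 1 has {1, 2, 3, 4, 6, 7} and plot 2 has {1, 4, 6, 7}, leaving only 5.
Block 2, plot 7: block 2 has {1, 2, 3, 5, 6, 7} and plot 7 has {1, 3, 5, 6, 7}, leaving only 4.
Block 3, plot 5: block 3 has {5, 6, 7} and plot 5 has {2, 3, 4, 5, 6, 7}, leaving only 1.
Block 3, plot 3: block 3 has {1, 5, 6, 7} and plot 3 has {2, 3, 5, 6, 7}, leaving only 4.
Block 3, plot 6: block 3 has {1, 4, 5, 6, 7} and plot 6 has {1, 2, 4, 5}, leaving only 3.
Block 6 already has {1, 4, 5, 6} and plot 6 already has {1, 2, 3, 4, 5}, so block 6, plot 6 must be 7.

7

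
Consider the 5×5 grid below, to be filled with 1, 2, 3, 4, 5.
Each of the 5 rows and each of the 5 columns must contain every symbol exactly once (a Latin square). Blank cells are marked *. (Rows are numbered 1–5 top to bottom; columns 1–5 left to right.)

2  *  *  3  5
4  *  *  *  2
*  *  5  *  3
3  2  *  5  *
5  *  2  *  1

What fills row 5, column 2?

Row 2, column 4: row 2 has {2, 4} and column 4 has {3, 5}, leaving only 1.
Row 2, column 3: row 2 has {1, 2, 4} and column 3 has {2, 5}, leaving only 3.
Row 2, column 2: row 2 has {1, 2, 3, 4} and column 2 has {2}, leaving only 5.
Row 3, column 1: row 3 has {3, 5} and column 1 has {2, 3, 4, 5}, leaving only 1.
Row 3, column 2: row 3 has {1, 3, 5} and column 2 has {2, 5}, leaving only 4.
Row 5 already has {1, 2, 5} and column 2 already has {2, 4, 5}, so row 5, column 2 must be 3.

3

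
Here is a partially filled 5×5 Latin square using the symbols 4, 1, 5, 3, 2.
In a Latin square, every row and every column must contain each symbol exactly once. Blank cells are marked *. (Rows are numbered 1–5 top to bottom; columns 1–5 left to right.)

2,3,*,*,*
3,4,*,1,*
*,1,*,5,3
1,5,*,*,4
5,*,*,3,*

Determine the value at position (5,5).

1

Row 1, column 4: row 1 has {3, 2} and column 4 has {1, 5, 3}, leaving only 4.
Row 3, column 1: row 3 has {1, 5, 3} and column 1 has {1, 5, 3, 2}, leaving only 4.
Row 3, column 3: row 3 has {4, 1, 5, 3} and column 3 has {}, leaving only 2.
Row 2, column 3: row 2 has {4, 1, 3} and column 3 has {2}, leaving only 5.
Row 1, column 3: row 1 has {4, 3, 2} and column 3 has {5, 2}, leaving only 1.
Row 1, column 5: row 1 has {4, 1, 3, 2} and column 5 has {4, 3}, leaving only 5.
Row 2, column 5: row 2 has {4, 1, 5, 3} and column 5 has {4, 5, 3}, leaving only 2.
Row 5 already has {5, 3} and column 5 already has {4, 5, 3, 2}, so row 5, column 5 must be 1.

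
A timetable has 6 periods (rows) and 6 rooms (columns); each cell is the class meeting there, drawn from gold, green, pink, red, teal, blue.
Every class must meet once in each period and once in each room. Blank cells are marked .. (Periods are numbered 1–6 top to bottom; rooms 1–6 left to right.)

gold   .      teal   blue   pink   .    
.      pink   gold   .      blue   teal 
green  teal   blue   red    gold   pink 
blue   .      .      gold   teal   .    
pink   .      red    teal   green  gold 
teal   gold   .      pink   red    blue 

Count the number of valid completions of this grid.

Period 1, room 2: eliminating its period and room leaves {green, red}.
Period 1, room 6: eliminating its period and room leaves {green, red}.
Period 2, room 1: eliminating its period and room leaves {red}.
Period 2, room 4: eliminating its period and room leaves {green}.
Period 4, room 2: eliminating its period and room leaves {green, red}.
Period 4, room 3: eliminating its period and room leaves {green, pink}.
Period 4, room 6: eliminating its period and room leaves {green, red}.
Period 5, room 2: eliminating its period and room leaves {blue}.
Period 6, room 3: eliminating its period and room leaves {green}.
Enumerating the assignments across these blanks that avoid any period or room repeat gives 2 completions.

2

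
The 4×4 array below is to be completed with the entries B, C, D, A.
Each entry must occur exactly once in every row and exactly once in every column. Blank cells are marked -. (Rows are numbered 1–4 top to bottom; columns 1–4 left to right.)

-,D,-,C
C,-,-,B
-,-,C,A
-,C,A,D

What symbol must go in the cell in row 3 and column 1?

D

Row 1, column 3: row 1 has {C, D} and column 3 has {C, A}, leaving only B.
Row 1, column 1: row 1 has {B, C, D} and column 1 has {C}, leaving only A.
Row 2, column 2: row 2 has {B, C} and column 2 has {C, D}, leaving only A.
Row 2, column 3: row 2 has {B, C, A} and column 3 has {B, C, A}, leaving only D.
Row 3, column 2: row 3 has {C, A} and column 2 has {C, D, A}, leaving only B.
Row 3 already has {B, C, A} and column 1 already has {C, A}, so row 3, column 1 must be D.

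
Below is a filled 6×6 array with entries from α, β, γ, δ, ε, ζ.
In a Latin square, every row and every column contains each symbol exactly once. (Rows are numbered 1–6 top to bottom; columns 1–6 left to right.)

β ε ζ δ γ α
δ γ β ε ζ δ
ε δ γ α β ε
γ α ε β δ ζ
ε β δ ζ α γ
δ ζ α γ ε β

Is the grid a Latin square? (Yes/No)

Row 3 contains ε twice (at columns 1 and 6); row 2 is also not a permutation.

No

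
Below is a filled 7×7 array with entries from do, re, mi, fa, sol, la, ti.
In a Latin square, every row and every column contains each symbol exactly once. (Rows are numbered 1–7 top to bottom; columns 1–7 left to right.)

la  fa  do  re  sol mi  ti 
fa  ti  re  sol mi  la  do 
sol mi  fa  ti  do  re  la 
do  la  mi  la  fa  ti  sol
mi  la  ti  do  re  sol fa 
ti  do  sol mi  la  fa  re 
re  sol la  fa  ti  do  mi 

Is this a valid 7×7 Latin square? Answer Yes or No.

No

Row 4 contains la twice (at columns 2 and 4), so it is not a permutation.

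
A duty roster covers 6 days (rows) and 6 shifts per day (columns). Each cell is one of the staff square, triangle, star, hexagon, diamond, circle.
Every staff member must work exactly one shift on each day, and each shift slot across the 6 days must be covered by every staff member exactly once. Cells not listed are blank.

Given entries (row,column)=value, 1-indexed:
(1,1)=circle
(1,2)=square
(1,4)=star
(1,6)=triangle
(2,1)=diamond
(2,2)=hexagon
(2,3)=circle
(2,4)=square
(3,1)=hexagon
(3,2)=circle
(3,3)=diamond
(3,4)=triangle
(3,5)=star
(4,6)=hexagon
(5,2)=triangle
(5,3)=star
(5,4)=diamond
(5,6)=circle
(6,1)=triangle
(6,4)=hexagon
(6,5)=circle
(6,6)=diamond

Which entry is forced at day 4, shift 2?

Day 1, shift 3: day 1 has {square, triangle, star, circle} and shift 3 has {star, diamond, circle}, leaving only hexagon.
Day 1, shift 5: day 1 has {square, triangle, star, hexagon, circle} and shift 5 has {star, circle}, leaving only diamond.
Day 2, shift 5: day 2 has {square, hexagon, diamond, circle} and shift 5 has {star, diamond, circle}, leaving only triangle.
Day 2, shift 6: day 2 has {square, triangle, hexagon, diamond, circle} and shift 6 has {triangle, hexagon, diamond, circle}, leaving only star.
Day 3, shift 6: day 3 has {triangle, star, hexagon, diamond, circle} and shift 6 has {triangle, star, hexagon, diamond, circle}, leaving only square.
Day 4, shift 4: day 4 has {hexagon} and shift 4 has {square, triangle, star, hexagon, diamond}, leaving only circle.
Day 4, shift 5: day 4 has {hexagon, circle} and shift 5 has {triangle, star, diamond, circle}, leaving only square.
Day 4, shift 1: day 4 has {square, hexagon, circle} and shift 1 has {triangle, hexagon, diamond, circle}, leaving only star.
Day 4 already has {square, star, hexagon, circle} and shift 2 already has {square, triangle, hexagon, circle}, so day 4, shift 2 must be diamond.

diamond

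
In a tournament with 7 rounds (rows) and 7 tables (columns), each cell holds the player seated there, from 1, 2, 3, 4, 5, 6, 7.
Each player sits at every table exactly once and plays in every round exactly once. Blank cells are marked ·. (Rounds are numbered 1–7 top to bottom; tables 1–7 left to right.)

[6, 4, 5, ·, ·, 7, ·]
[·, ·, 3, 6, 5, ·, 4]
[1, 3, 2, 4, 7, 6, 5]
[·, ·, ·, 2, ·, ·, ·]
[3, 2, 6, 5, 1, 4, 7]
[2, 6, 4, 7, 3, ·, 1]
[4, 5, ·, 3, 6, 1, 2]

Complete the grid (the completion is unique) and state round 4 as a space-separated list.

Round 4, table 5: round 4 has {2} and table 5 has {1, 3, 5, 6, 7}, leaving only 4.
Round 1, table 4: round 1 has {4, 5, 6, 7} and table 4 has {2, 3, 4, 5, 6, 7}, leaving only 1.
Round 1, table 5: round 1 has {1, 4, 5, 6, 7} and table 5 has {1, 3, 4, 5, 6, 7}, leaving only 2.
Round 1, table 7: round 1 has {1, 2, 4, 5, 6, 7} and table 7 has {1, 2, 4, 5, 7}, leaving only 3.
Round 4, table 7: round 4 has {2, 4} and table 7 has {1, 2, 3, 4, 5, 7}, leaving only 6.
Round 2, table 1: round 2 has {3, 4, 5, 6} and table 1 has {1, 2, 3, 4, 6}, leaving only 7.
Round 4, table 1: round 4 has {2, 4, 6} and table 1 has {1, 2, 3, 4, 6, 7}, leaving only 5.
Round 4, table 6: round 4 has {2, 4, 5, 6} and table 6 has {1, 4, 6, 7}, leaving only 3.
Round 2, table 2: round 2 has {3, 4, 5, 6, 7} and table 2 has {2, 3, 4, 5, 6}, leaving only 1.
Round 4, table 2: round 4 has {2, 3, 4, 5, 6} and table 2 has {1, 2, 3, 4, 5, 6}, leaving only 7.
Round 4, table 3: round 4 has {2, 3, 4, 5, 6, 7} and table 3 has {2, 3, 4, 5, 6}, leaving only 1.
So round 4 reads: 5 7 1 2 4 3 6.

5 7 1 2 4 3 6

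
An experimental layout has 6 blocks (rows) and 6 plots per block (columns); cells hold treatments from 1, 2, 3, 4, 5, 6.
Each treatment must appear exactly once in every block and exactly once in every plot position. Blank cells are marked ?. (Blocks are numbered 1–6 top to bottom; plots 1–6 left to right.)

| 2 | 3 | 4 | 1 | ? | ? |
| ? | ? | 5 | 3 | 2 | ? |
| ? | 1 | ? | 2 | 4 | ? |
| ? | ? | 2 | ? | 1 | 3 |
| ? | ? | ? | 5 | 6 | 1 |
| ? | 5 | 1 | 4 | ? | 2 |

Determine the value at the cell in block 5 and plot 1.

Block 1, plot 5: block 1 has {1, 2, 3, 4} and plot 5 has {1, 2, 4, 6}, leaving only 5.
Block 1, plot 6: block 1 has {1, 2, 3, 4, 5} and plot 6 has {1, 2, 3}, leaving only 6.
Block 2, plot 6: block 2 has {2, 3, 5} and plot 6 has {1, 2, 3, 6}, leaving only 4.
Block 2, plot 2: block 2 has {2, 3, 4, 5} and plot 2 has {1, 3, 5}, leaving only 6.
Block 2, plot 1: block 2 has {2, 3, 4, 5, 6} and plot 1 has {2}, leaving only 1.
Block 3, plot 6: block 3 has {1, 2, 4} and plot 6 has {1, 2, 3, 4, 6}, leaving only 5.
Block 4, plot 2: block 4 has {1, 2, 3} and plot 2 has {1, 3, 5, 6}, leaving only 4.
Block 4, plot 4: block 4 has {1, 2, 3, 4} and plot 4 has {1, 2, 3, 4, 5}, leaving only 6.
Block 4, plot 1: block 4 has {1, 2, 3, 4, 6} and plot 1 has {1, 2}, leaving only 5.
Block 5, plot 2: block 5 has {1, 5, 6} and plot 2 has {1, 3, 4, 5, 6}, leaving only 2.
Block 5, plot 3: block 5 has {1, 2, 5, 6} and plot 3 has {1, 2, 4, 5}, leaving only 3.
Block 5 already has {1, 2, 3, 5, 6} and plot 1 already has {1, 2, 5}, so block 5, plot 1 must be 4.

4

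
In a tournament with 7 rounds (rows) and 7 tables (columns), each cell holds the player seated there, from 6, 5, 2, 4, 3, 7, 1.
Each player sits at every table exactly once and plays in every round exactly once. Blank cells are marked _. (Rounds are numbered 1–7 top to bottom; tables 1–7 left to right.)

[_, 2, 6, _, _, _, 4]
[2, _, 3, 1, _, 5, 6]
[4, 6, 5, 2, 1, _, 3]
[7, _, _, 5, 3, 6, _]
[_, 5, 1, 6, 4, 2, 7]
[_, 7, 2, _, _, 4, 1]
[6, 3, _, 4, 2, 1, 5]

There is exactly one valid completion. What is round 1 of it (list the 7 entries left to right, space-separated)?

1 2 6 7 5 3 4

Round 2, table 2: round 2 has {6, 5, 2, 3, 1} and table 2 has {6, 5, 2, 3, 7}, leaving only 4.
Round 2, table 5: round 2 has {6, 5, 2, 4, 3, 1} and table 5 has {2, 4, 3, 1}, leaving only 7.
Round 1, table 5: round 1 has {6, 2, 4} and table 5 has {2, 4, 3, 7, 1}, leaving only 5.
Round 3, table 6: round 3 has {6, 5, 2, 4, 3, 1} and table 6 has {6, 5, 2, 4, 1}, leaving only 7.
Round 1, table 6: round 1 has {6, 5, 2, 4} and table 6 has {6, 5, 2, 4, 7, 1}, leaving only 3.
Round 1, table 1: round 1 has {6, 5, 2, 4, 3} and table 1 has {6, 2, 4, 7}, leaving only 1.
Round 1, table 4: round 1 has {6, 5, 2, 4, 3, 1} and table 4 has {6, 5, 2, 4, 1}, leaving only 7.
So round 1 reads: 1 2 6 7 5 3 4.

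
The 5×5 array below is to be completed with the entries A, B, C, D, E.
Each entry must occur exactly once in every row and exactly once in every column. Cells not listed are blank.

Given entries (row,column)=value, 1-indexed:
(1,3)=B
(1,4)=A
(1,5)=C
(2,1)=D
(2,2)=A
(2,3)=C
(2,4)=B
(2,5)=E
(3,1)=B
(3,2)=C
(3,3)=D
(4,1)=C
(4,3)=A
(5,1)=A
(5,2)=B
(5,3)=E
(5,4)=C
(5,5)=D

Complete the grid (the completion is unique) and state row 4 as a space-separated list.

C E A D B

Row 4, column 5: row 4 has {A, C} and column 5 has {C, D, E}, leaving only B.
Row 1, column 1: row 1 has {A, B, C} and column 1 has {A, B, C, D}, leaving only E.
Row 1, column 2: row 1 has {A, B, C, E} and column 2 has {A, B, C}, leaving only D.
Row 4, column 2: row 4 has {A, B, C} and column 2 has {A, B, C, D}, leaving only E.
Row 4, column 4: row 4 has {A, B, C, E} and column 4 has {A, B, C}, leaving only D.
So row 4 reads: C E A D B.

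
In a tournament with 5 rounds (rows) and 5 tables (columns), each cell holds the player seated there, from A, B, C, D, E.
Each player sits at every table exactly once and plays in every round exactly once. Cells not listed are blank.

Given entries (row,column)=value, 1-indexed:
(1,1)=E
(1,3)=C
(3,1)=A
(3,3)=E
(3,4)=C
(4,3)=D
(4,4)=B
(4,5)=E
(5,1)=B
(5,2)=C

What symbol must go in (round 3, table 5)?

Round 4, table 1: round 4 has {B, D, E} and table 1 has {A, B, E}, leaving only C.
Round 2, table 1: round 2 has {} and table 1 has {A, B, C, E}, leaving only D.
Round 4, table 2: round 4 has {B, C, D, E} and table 2 has {C}, leaving only A.
Round 5, table 3: round 5 has {B, C} and table 3 has {C, D, E}, leaving only A.
Round 2, table 3: round 2 has {D} and table 3 has {A, C, D, E}, leaving only B.
Round 2, table 2: round 2 has {B, D} and table 2 has {A, C}, leaving only E.
Round 2, table 4: round 2 has {B, D, E} and table 4 has {B, C}, leaving only A.
Round 1, table 4: round 1 has {C, E} and table 4 has {A, B, C}, leaving only D.
Round 1, table 2: round 1 has {C, D, E} and table 2 has {A, C, E}, leaving only B.
Round 1, table 5: round 1 has {B, C, D, E} and table 5 has {E}, leaving only A.
Round 2, table 5: round 2 has {A, B, D, E} and table 5 has {A, E}, leaving only C.
Round 3, table 2: round 3 has {A, C, E} and table 2 has {A, B, C, E}, leaving only D.
Round 3 already has {A, C, D, E} and table 5 already has {A, C, E}, so round 3, table 5 must be B.

B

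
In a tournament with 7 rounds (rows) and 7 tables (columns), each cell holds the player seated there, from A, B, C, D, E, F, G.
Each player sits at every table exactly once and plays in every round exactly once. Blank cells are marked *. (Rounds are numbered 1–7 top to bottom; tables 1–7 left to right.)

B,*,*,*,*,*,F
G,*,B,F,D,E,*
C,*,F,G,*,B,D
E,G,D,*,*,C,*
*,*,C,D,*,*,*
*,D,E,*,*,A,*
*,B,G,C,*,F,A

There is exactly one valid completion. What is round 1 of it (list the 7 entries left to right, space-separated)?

B C A E G D F

Round 1, table 3: round 1 has {B, F} and table 3 has {B, C, D, E, F, G}, leaving only A.
Round 1, table 4: round 1 has {A, B, F} and table 4 has {C, D, F, G}, leaving only E.
Round 1, table 2: round 1 has {A, B, E, F} and table 2 has {B, D, G}, leaving only C.
Round 1, table 5: round 1 has {A, B, C, E, F} and table 5 has {D}, leaving only G.
Round 1, table 6: round 1 has {A, B, C, E, F, G} and table 6 has {A, B, C, E, F}, leaving only D.
So round 1 reads: B C A E G D F.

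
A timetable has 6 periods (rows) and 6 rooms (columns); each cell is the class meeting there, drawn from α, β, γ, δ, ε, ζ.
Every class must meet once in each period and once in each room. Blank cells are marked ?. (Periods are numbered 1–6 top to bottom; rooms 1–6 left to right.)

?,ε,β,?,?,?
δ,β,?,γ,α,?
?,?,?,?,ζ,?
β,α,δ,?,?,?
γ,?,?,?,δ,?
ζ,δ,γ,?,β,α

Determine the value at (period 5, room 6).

Period 1, room 1: period 1 has {β, ε} and room 1 has {β, γ, δ, ζ}, leaving only α.
Period 1, room 5: period 1 has {α, β, ε} and room 5 has {α, β, δ, ζ}, leaving only γ.
Period 3, room 1: period 3 has {ζ} and room 1 has {α, β, γ, δ, ζ}, leaving only ε.
Period 3, room 2: period 3 has {ε, ζ} and room 2 has {α, β, δ, ε}, leaving only γ.
Period 3, room 3: period 3 has {γ, ε, ζ} and room 3 has {β, γ, δ}, leaving only α.
Period 4, room 5: period 4 has {α, β, δ} and room 5 has {α, β, γ, δ, ζ}, leaving only ε.
Period 4, room 4: period 4 has {α, β, δ, ε} and room 4 has {γ}, leaving only ζ.
Period 1, room 4: period 1 has {α, β, γ, ε} and room 4 has {γ, ζ}, leaving only δ.
Period 1, room 6: period 1 has {α, β, γ, δ, ε} and room 6 has {α}, leaving only ζ.
Period 2, room 6: period 2 has {α, β, γ, δ} and room 6 has {α, ζ}, leaving only ε.
Period 5 already has {γ, δ} and room 6 already has {α, ε, ζ}, so period 5, room 6 must be β.

β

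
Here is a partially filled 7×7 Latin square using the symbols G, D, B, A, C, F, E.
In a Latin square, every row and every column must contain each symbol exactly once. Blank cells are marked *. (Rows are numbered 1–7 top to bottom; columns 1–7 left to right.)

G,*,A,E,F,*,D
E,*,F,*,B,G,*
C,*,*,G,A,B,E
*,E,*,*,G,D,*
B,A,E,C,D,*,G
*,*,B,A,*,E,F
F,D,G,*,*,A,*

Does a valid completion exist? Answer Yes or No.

No row or column among the givens repeats a symbol, and propagating forced cells runs into no contradiction.
One valid completion exists (for instance, G B A E F C D / E C F D B G A / C F D G A B E / A E C F G D B / B A E C D F G / D G B A C E F / F D G B E A C).

Yes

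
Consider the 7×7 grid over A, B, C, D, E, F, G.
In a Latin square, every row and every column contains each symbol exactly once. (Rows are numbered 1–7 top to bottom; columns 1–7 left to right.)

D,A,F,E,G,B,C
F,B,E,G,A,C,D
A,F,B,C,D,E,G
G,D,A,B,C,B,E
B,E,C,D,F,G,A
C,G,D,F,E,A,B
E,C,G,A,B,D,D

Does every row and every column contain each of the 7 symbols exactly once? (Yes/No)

Row 7 contains D twice (at columns 6 and 7); row 4 is also not a permutation.

No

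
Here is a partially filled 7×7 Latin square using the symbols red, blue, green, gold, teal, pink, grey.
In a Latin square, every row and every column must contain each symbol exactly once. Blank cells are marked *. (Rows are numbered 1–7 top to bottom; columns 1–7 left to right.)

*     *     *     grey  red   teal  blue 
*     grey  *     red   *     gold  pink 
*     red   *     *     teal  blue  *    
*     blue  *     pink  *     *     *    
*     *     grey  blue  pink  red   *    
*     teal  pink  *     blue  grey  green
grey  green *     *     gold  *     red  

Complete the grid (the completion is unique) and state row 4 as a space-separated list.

teal blue red pink grey green gold

Row 4, column 6: row 4 has {blue, pink} and column 6 has {red, blue, gold, teal, grey}, leaving only green.
Row 4, column 5: row 4 has {blue, green, pink} and column 5 has {red, blue, gold, teal, pink}, leaving only grey.
Row 2, column 5: row 2 has {red, gold, pink, grey} and column 5 has {red, blue, gold, teal, pink, grey}, leaving only green.
Row 5, column 2: row 5 has {red, blue, pink, grey} and column 2 has {red, blue, green, teal, grey}, leaving only gold.
Row 1, column 2: row 1 has {red, blue, teal, grey} and column 2 has {red, blue, green, gold, teal, grey}, leaving only pink.
Row 5, column 7: row 5 has {red, blue, gold, pink, grey} and column 7 has {red, blue, green, pink}, leaving only teal.
Row 4, column 7: row 4 has {blue, green, pink, grey} and column 7 has {red, blue, green, teal, pink}, leaving only gold.
Row 3, column 7: row 3 has {red, blue, teal} and column 7 has {red, blue, green, gold, teal, pink}, leaving only grey.
Row 5, column 1: row 5 has {red, blue, gold, teal, pink, grey} and column 1 has {grey}, leaving only green.
Row 1, column 1: row 1 has {red, blue, teal, pink, grey} and column 1 has {green, grey}, leaving only gold.
Row 1, column 3: row 1 has {red, blue, gold, teal, pink, grey} and column 3 has {pink, grey}, leaving only green.
Row 3, column 1: row 3 has {red, blue, teal, grey} and column 1 has {green, gold, grey}, leaving only pink.
Row 3, column 3: row 3 has {red, blue, teal, pink, grey} and column 3 has {green, pink, grey}, leaving only gold.
Row 3, column 4: row 3 has {red, blue, gold, teal, pink, grey} and column 4 has {red, blue, pink, grey}, leaving only green.
Row 6, column 1: row 6 has {blue, green, teal, pink, grey} and column 1 has {green, gold, pink, grey}, leaving only red.
Row 4, column 1: row 4 has {blue, green, gold, pink, grey} and column 1 has {red, green, gold, pink, grey}, leaving only teal.
Row 4, column 3: row 4 has {blue, green, gold, teal, pink, grey} and column 3 has {green, gold, pink, grey}, leaving only red.
So row 4 reads: teal blue red pink grey green gold.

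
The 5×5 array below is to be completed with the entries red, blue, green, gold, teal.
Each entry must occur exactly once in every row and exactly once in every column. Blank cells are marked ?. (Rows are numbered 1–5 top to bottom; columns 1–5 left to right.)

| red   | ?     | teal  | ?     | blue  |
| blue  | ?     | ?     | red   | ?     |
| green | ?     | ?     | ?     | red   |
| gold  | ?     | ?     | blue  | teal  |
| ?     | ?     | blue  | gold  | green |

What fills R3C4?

teal

Row 3 already has {red, green} and column 4 already has {red, blue, gold}, so row 3, column 4 must be teal.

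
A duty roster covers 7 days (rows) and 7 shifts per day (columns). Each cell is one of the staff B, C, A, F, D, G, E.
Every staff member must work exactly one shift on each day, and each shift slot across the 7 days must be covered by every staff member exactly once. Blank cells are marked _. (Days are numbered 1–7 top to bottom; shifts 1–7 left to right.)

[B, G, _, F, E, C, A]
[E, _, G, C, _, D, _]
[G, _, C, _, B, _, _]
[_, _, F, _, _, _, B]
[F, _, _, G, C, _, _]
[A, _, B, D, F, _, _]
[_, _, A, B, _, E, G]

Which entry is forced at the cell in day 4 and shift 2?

C

Day 1, shift 3: day 1 has {B, C, A, F, G, E} and shift 3 has {B, C, A, F, G}, leaving only D.
Day 2, shift 5: day 2 has {C, D, G, E} and shift 5 has {B, C, F, E}, leaving only A.
Day 2, shift 7: day 2 has {C, A, D, G, E} and shift 7 has {B, A, G}, leaving only F.
Day 2, shift 2: day 2 has {C, A, F, D, G, E} and shift 2 has {G}, leaving only B.
Day 5, shift 3: day 5 has {C, F, G} and shift 3 has {B, C, A, F, D, G}, leaving only E.
Day 5, shift 7: day 5 has {C, F, G, E} and shift 7 has {B, A, F, G}, leaving only D.
Day 3, shift 7: day 3 has {B, C, G} and shift 7 has {B, A, F, D, G}, leaving only E.
Day 3, shift 4: day 3 has {B, C, G, E} and shift 4 has {B, C, F, D, G}, leaving only A.
Day 3, shift 6: day 3 has {B, C, A, G, E} and shift 6 has {C, D, E}, leaving only F.
Day 3, shift 2: day 3 has {B, C, A, F, G, E} and shift 2 has {B, G}, leaving only D.
Day 4, shift 4: day 4 has {B, F} and shift 4 has {B, C, A, F, D, G}, leaving only E.
Day 5, shift 2: day 5 has {C, F, D, G, E} and shift 2 has {B, D, G}, leaving only A.
Day 4 already has {B, F, E} and shift 2 already has {B, A, D, G}, so day 4, shift 2 must be C.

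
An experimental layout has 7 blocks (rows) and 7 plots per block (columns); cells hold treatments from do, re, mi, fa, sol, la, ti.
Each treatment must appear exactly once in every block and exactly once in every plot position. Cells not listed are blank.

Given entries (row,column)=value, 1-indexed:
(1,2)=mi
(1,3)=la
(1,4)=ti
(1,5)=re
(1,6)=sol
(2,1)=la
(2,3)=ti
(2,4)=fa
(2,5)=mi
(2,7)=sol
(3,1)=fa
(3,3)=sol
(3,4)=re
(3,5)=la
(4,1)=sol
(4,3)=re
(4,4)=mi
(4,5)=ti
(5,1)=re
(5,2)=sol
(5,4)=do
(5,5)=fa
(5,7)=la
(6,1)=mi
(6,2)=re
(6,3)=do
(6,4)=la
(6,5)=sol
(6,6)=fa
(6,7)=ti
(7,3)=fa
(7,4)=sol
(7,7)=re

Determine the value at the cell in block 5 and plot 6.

ti

Block 1, plot 1: block 1 has {re, mi, sol, la, ti} and plot 1 has {re, mi, fa, sol, la}, leaving only do.
Block 1, plot 7: block 1 has {do, re, mi, sol, la, ti} and plot 7 has {re, sol, la, ti}, leaving only fa.
Block 2, plot 2: block 2 has {mi, fa, sol, la, ti} and plot 2 has {re, mi, sol}, leaving only do.
Block 2, plot 6: block 2 has {do, mi, fa, sol, la, ti} and plot 6 has {fa, sol}, leaving only re.
Block 3, plot 2: block 3 has {re, fa, sol, la} and plot 2 has {do, re, mi, sol}, leaving only ti.
Block 4, plot 7: block 4 has {re, mi, sol, ti} and plot 7 has {re, fa, sol, la, ti}, leaving only do.
Block 3, plot 7: block 3 has {re, fa, sol, la, ti} and plot 7 has {do, re, fa, sol, la, ti}, leaving only mi.
Block 3, plot 6: block 3 has {re, mi, fa, sol, la, ti} and plot 6 has {re, fa, sol}, leaving only do.
Block 4, plot 6: block 4 has {do, re, mi, sol, ti} and plot 6 has {do, re, fa, sol}, leaving only la.
Block 4, plot 2: block 4 has {do, re, mi, sol, la, ti} and plot 2 has {do, re, mi, sol, ti}, leaving only fa.
Block 5, plot 3: block 5 has {do, re, fa, sol, la} and plot 3 has {do, re, fa, sol, la, ti}, leaving only mi.
Block 5 already has {do, re, mi, fa, sol, la} and plot 6 already has {do, re, fa, sol, la}, so block 5, plot 6 must be ti.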